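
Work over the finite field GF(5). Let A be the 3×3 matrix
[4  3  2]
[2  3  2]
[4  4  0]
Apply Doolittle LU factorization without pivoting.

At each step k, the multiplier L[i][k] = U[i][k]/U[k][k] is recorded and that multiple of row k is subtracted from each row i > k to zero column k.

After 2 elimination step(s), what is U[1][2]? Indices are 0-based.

[col 0] pivot 4
  R1 -= 3*R0 → (0, 4, 1)  (L[1][0] := 3)
  R2 -= 1*R0 → (0, 1, 3)  (L[2][0] := 1)
[col 1] pivot 4
  R2 -= 4*R1 → (0, 0, 4)  (L[2][1] := 4)

U[1][2] = 1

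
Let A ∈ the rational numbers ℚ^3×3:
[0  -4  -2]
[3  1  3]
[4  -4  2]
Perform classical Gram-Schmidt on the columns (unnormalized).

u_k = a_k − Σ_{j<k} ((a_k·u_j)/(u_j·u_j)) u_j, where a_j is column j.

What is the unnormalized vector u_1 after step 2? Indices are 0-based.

Step 1: u_0 = a_0 = (0, 3, 4).
Step 2: u_1 = a_1 − (-13/25)·u_0 = (-4, 64/25, -48/25).

u_1 = (-4, 64/25, -48/25)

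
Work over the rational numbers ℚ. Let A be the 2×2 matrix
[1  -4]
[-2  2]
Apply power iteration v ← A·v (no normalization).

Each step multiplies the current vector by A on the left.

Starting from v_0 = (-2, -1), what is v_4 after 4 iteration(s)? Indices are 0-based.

v_4 = (-54, 36)

v_0 = (-2, -1).
v_1 = A·v_0 = (2, 2).
v_2 = A·v_1 = (-6, 0).
v_3 = A·v_2 = (-6, 12).
v_4 = A·v_3 = (-54, 36).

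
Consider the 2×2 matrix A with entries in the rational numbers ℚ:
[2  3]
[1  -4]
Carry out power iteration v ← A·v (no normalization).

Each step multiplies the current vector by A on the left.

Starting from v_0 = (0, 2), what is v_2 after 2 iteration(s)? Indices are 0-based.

v_0 = (0, 2).
v_1 = A·v_0 = (6, -8).
v_2 = A·v_1 = (-12, 38).

v_2 = (-12, 38)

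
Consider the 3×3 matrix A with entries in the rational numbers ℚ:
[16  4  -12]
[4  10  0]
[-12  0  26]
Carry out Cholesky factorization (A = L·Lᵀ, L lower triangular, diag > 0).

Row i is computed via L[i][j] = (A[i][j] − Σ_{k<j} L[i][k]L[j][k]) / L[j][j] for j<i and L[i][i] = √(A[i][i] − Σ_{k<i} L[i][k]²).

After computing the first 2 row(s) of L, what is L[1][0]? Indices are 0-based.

Step 1: L[0][0] = √(16) = 4.
  L[1][0] = (4) / L[0][0] = 1.
Step 2: L[1][1] = √(9) = 3.

L[1][0] = 1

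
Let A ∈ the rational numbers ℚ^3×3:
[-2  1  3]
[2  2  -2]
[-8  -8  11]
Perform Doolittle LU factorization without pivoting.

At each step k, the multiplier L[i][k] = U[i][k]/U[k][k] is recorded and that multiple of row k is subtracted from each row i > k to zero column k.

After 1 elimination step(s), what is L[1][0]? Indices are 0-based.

k=0: U[0][0]=-2
  eliminate (1,0): mult=-1, new row 1: (0, 3, 1); set L[1][0]=-1
  eliminate (2,0): mult=4, new row 2: (0, -12, -1); set L[2][0]=4

L[1][0] = -1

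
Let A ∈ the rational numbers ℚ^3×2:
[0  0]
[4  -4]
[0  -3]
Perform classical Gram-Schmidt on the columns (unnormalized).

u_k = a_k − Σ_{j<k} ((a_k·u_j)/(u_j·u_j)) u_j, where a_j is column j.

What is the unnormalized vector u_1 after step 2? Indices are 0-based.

u_1 = (0, 0, -3)

Step 1: u_0 = a_0 = (0, 4, 0).
Step 2: u_1 = a_1 − (-1)·u_0 = (0, 0, -3).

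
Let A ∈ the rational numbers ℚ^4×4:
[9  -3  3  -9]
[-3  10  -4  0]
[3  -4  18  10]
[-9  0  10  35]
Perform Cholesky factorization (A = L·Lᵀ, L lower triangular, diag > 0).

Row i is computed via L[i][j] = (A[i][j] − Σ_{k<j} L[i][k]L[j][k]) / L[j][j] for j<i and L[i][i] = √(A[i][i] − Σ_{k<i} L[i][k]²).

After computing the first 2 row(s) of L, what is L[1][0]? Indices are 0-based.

L[1][0] = -1

Step 1: L[0][0] = √(9) = 3.
  L[1][0] = (-3) / L[0][0] = -1.
Step 2: L[1][1] = √(9) = 3.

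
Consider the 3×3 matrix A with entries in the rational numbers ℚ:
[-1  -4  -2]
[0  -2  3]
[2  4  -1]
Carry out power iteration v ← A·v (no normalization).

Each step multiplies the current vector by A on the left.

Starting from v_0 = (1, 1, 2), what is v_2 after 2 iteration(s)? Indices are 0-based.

v_2 = (-15, 4, -6)

v_0 = (1, 1, 2).
v_1 = A·v_0 = (-9, 4, 4).
v_2 = A·v_1 = (-15, 4, -6).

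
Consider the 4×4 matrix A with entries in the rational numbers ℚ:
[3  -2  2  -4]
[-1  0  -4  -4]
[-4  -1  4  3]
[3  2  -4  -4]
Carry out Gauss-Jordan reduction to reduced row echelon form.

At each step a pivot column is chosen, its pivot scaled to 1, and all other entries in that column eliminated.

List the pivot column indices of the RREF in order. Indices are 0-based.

step 1: normalize row 0 (÷3) = (1, -2/3, 2/3, -4/3)
  row 1: subtract -1×row0 = (0, -2/3, -10/3, -16/3)
  row 2: subtract -4×row0 = (0, -11/3, 20/3, -7/3)
  row 3: subtract 3×row0 = (0, 4, -6, 0)
step 2: normalize row 1 (÷-2/3) = (0, 1, 5, 8)
  row 0: subtract -2/3×row1 = (1, 0, 4, 4)
  row 2: subtract -11/3×row1 = (0, 0, 25, 27)
  row 3: subtract 4×row1 = (0, 0, -26, -32)
step 3: normalize row 2 (÷25) = (0, 0, 1, 27/25)
  row 0: subtract 4×row2 = (1, 0, 0, -8/25)
  row 1: subtract 5×row2 = (0, 1, 0, 13/5)
  row 3: subtract -26×row2 = (0, 0, 0, -98/25)
step 4: normalize row 3 (÷-98/25) = (0, 0, 0, 1)
  row 0: subtract -8/25×row3 = (1, 0, 0, 0)
  row 1: subtract 13/5×row3 = (0, 1, 0, 0)
  row 2: subtract 27/25×row3 = (0, 0, 1, 0)

pivot columns: 0, 1, 2, 3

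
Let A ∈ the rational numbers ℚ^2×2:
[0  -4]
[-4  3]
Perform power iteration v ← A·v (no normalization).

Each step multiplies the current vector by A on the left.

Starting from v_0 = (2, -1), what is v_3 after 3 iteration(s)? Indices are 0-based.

v_0 = (2, -1).
v_1 = A·v_0 = (4, -11).
v_2 = A·v_1 = (44, -49).
v_3 = A·v_2 = (196, -323).

v_3 = (196, -323)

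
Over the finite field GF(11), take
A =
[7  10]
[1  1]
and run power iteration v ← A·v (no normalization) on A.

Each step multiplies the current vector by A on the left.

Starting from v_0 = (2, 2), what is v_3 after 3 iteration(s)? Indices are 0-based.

v_3 = (5, 8)

v_0 = (2, 2).
v_1 = A·v_0 = (1, 4).
v_2 = A·v_1 = (3, 5).
v_3 = A·v_2 = (5, 8).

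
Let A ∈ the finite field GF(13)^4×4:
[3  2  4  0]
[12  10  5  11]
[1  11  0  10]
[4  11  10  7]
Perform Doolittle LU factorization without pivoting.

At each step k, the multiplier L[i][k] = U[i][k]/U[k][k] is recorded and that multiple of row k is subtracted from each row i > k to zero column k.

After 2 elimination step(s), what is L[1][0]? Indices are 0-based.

L[1][0] = 4

[col 0] pivot 3
  R1 -= 4*R0 → (0, 2, 2, 11)  (L[1][0] := 4)
  R2 -= 9*R0 → (0, 6, 3, 10)  (L[2][0] := 9)
  R3 -= 10*R0 → (0, 4, 9, 7)  (L[3][0] := 10)
[col 1] pivot 2
  R2 -= 3*R1 → (0, 0, 10, 3)  (L[2][1] := 3)
  R3 -= 2*R1 → (0, 0, 5, 11)  (L[3][1] := 2)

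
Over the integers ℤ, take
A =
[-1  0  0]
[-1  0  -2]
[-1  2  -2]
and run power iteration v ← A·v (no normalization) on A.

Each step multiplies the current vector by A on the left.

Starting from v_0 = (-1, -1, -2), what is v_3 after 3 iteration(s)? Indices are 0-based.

v_0 = (-1, -1, -2).
v_1 = A·v_0 = (1, 5, 3).
v_2 = A·v_1 = (-1, -7, 3).
v_3 = A·v_2 = (1, -5, -19).

v_3 = (1, -5, -19)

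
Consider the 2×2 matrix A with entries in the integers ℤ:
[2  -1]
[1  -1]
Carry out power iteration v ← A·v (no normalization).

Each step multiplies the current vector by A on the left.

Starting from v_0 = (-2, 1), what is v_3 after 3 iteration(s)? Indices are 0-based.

v_0 = (-2, 1).
v_1 = A·v_0 = (-5, -3).
v_2 = A·v_1 = (-7, -2).
v_3 = A·v_2 = (-12, -5).

v_3 = (-12, -5)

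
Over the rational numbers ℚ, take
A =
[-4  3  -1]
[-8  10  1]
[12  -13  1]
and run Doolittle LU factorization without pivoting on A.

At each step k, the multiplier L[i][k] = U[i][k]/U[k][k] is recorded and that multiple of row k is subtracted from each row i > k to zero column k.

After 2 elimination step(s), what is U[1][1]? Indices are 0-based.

U[1][1] = 4

k=0: U[0][0]=-4
  eliminate (1,0): mult=2, new row 1: (0, 4, 3); set L[1][0]=2
  eliminate (2,0): mult=-3, new row 2: (0, -4, -2); set L[2][0]=-3
k=1: U[1][1]=4
  eliminate (2,1): mult=-1, new row 2: (0, 0, 1); set L[2][1]=-1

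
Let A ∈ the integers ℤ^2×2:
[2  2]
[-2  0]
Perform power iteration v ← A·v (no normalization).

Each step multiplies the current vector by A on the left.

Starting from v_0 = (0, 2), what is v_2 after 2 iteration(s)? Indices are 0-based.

v_2 = (8, -8)

v_0 = (0, 2).
v_1 = A·v_0 = (4, 0).
v_2 = A·v_1 = (8, -8).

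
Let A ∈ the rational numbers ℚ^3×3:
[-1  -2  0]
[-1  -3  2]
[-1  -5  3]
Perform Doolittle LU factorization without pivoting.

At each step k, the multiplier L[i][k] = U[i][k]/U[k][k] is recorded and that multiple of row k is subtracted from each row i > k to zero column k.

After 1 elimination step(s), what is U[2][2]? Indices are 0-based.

[col 0] pivot -1
  R1 -= 1*R0 → (0, -1, 2)  (L[1][0] := 1)
  R2 -= 1*R0 → (0, -3, 3)  (L[2][0] := 1)

U[2][2] = 3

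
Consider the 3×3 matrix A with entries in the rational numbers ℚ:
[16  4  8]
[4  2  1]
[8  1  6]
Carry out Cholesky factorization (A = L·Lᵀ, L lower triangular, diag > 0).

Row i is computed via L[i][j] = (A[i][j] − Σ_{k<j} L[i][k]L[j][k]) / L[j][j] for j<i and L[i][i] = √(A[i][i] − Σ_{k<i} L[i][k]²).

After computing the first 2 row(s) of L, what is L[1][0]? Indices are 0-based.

L[1][0] = 1

Step 1: L[0][0] = √(16) = 4.
  L[1][0] = (4) / L[0][0] = 1.
Step 2: L[1][1] = √(1) = 1.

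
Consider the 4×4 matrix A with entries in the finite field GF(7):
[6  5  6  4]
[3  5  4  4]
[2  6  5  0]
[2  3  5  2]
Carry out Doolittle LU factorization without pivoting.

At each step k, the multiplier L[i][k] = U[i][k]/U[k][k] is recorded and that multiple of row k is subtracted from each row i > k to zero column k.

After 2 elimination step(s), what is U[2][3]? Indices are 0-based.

U[2][3] = 5

k=0: U[0][0]=6
  eliminate (1,0): mult=4, new row 1: (0, 6, 1, 2); set L[1][0]=4
  eliminate (2,0): mult=5, new row 2: (0, 2, 3, 1); set L[2][0]=5
  eliminate (3,0): mult=5, new row 3: (0, 6, 3, 3); set L[3][0]=5
k=1: U[1][1]=6
  eliminate (2,1): mult=5, new row 2: (0, 0, 5, 5); set L[2][1]=5
  eliminate (3,1): mult=1, new row 3: (0, 0, 2, 1); set L[3][1]=1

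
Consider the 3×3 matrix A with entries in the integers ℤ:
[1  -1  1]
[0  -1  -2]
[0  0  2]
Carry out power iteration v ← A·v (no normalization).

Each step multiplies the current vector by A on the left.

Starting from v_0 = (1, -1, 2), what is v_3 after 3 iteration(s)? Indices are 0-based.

v_0 = (1, -1, 2).
v_1 = A·v_0 = (4, -3, 4).
v_2 = A·v_1 = (11, -5, 8).
v_3 = A·v_2 = (24, -11, 16).

v_3 = (24, -11, 16)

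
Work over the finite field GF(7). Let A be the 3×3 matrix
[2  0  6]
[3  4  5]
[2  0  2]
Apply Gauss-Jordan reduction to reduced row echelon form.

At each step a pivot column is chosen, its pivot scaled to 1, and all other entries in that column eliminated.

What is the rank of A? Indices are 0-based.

pivot(0,0)=2: scale R0 → (1, 0, 3)
  clear (1,0): R1 −= (3)R0 → (0, 4, 3)
  clear (2,0): R2 −= (2)R0 → (0, 0, 3)
pivot(1,1)=4: scale R1 → (0, 1, 6)
pivot(2,2)=3: scale R2 → (0, 0, 1)
  clear (0,2): R0 −= (3)R2 → (1, 0, 0)
  clear (1,2): R1 −= (6)R2 → (0, 1, 0)

rank = 3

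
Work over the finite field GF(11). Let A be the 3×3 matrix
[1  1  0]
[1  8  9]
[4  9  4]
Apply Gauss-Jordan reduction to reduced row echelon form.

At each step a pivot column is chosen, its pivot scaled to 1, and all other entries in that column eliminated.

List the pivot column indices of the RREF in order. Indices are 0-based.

pivot columns: 0, 1, 2

[1] R0 /= 1  ⇒  (1, 1, 0)
     R1 -= 1·R0  ⇒  (0, 7, 9)
     R2 -= 4·R0  ⇒  (0, 5, 4)
[2] R1 /= 7  ⇒  (0, 1, 6)
     R0 -= 1·R1  ⇒  (1, 0, 5)
     R2 -= 5·R1  ⇒  (0, 0, 7)
[3] R2 /= 7  ⇒  (0, 0, 1)
     R0 -= 5·R2  ⇒  (1, 0, 0)
     R1 -= 6·R2  ⇒  (0, 1, 0)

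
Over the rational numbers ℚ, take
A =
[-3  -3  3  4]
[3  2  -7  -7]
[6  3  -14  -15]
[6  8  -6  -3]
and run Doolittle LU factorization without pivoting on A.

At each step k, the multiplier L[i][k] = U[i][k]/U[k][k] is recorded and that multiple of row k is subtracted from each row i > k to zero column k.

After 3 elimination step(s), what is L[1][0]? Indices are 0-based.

L[1][0] = -1

Step 1: pivot at (0,0) is -3.
  row1 ← row1 − (-1)·row0  ⇒  L[1][0]=-1, U row1=(0, -1, -4, -3)
  row2 ← row2 − (-2)·row0  ⇒  L[2][0]=-2, U row2=(0, -3, -8, -7)
  row3 ← row3 − (-2)·row0  ⇒  L[3][0]=-2, U row3=(0, 2, 0, 5)
Step 2: pivot at (1,1) is -1.
  row2 ← row2 − (3)·row1  ⇒  L[2][1]=3, U row2=(0, 0, 4, 2)
  row3 ← row3 − (-2)·row1  ⇒  L[3][1]=-2, U row3=(0, 0, -8, -1)
Step 3: pivot at (2,2) is 4.
  row3 ← row3 − (-2)·row2  ⇒  L[3][2]=-2, U row3=(0, 0, 0, 3)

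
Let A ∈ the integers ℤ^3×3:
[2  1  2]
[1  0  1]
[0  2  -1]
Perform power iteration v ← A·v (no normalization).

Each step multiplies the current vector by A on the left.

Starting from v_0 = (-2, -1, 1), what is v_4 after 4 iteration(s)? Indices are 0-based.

v_4 = (-98, -43, -11)

v_0 = (-2, -1, 1).
v_1 = A·v_0 = (-3, -1, -3).
v_2 = A·v_1 = (-13, -6, 1).
v_3 = A·v_2 = (-30, -12, -13).
v_4 = A·v_3 = (-98, -43, -11).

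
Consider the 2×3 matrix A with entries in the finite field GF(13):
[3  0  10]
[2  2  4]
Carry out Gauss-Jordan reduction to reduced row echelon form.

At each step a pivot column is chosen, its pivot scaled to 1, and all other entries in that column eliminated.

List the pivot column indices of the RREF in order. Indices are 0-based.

pivot columns: 0, 1

step 1: normalize row 0 (÷3) = (1, 0, 12)
  row 1: subtract 2×row0 = (0, 2, 6)
step 2: normalize row 1 (÷2) = (0, 1, 3)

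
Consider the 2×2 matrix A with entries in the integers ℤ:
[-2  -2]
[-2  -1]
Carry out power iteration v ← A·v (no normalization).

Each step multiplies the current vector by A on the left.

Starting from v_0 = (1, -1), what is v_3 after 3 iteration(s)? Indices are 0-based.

v_0 = (1, -1).
v_1 = A·v_0 = (0, -1).
v_2 = A·v_1 = (2, 1).
v_3 = A·v_2 = (-6, -5).

v_3 = (-6, -5)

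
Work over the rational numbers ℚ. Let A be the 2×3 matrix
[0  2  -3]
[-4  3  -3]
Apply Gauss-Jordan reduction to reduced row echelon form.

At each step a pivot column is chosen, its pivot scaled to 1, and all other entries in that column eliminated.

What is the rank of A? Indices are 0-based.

[1] R0 <-> R1
[1] R0 /= -4  ⇒  (1, -3/4, 3/4)
[2] R1 /= 2  ⇒  (0, 1, -3/2)
     R0 -= -3/4·R1  ⇒  (1, 0, -3/8)

rank = 2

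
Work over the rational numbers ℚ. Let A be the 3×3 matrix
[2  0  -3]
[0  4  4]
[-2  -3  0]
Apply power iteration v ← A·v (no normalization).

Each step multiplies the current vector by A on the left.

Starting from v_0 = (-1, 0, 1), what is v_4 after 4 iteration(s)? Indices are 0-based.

v_0 = (-1, 0, 1).
v_1 = A·v_0 = (-5, 4, 2).
v_2 = A·v_1 = (-16, 24, -2).
v_3 = A·v_2 = (-26, 88, -40).
v_4 = A·v_3 = (68, 192, -212).

v_4 = (68, 192, -212)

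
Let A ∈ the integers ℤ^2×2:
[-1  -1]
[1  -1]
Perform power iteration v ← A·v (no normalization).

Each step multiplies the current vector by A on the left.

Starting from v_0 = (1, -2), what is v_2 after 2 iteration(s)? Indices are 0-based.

v_0 = (1, -2).
v_1 = A·v_0 = (1, 3).
v_2 = A·v_1 = (-4, -2).

v_2 = (-4, -2)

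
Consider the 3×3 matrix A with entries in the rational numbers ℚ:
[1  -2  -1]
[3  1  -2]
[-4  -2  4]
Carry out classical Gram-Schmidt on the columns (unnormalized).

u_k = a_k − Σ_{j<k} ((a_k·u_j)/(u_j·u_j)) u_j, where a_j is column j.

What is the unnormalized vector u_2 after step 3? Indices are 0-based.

Step 1: u_0 = a_0 = (1, 3, -4).
Step 2: u_1 = a_1 − (9/26)·u_0 = (-61/26, -1/26, -8/13).
Step 3: u_2 = a_2 − (-23/26)·u_0 − (-1/153)·u_1 = (-20/153, 100/153, 70/153).

u_2 = (-20/153, 100/153, 70/153)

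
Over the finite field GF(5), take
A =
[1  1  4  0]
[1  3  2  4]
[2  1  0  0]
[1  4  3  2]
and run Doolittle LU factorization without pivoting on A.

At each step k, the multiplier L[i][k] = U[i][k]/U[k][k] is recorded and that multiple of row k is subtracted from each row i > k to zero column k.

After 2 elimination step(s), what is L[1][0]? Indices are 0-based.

Step 1: pivot at (0,0) is 1.
  row1 ← row1 − (1)·row0  ⇒  L[1][0]=1, U row1=(0, 2, 3, 4)
  row2 ← row2 − (2)·row0  ⇒  L[2][0]=2, U row2=(0, 4, 2, 0)
  row3 ← row3 − (1)·row0  ⇒  L[3][0]=1, U row3=(0, 3, 4, 2)
Step 2: pivot at (1,1) is 2.
  row2 ← row2 − (2)·row1  ⇒  L[2][1]=2, U row2=(0, 0, 1, 2)
  row3 ← row3 − (4)·row1  ⇒  L[3][1]=4, U row3=(0, 0, 2, 1)

L[1][0] = 1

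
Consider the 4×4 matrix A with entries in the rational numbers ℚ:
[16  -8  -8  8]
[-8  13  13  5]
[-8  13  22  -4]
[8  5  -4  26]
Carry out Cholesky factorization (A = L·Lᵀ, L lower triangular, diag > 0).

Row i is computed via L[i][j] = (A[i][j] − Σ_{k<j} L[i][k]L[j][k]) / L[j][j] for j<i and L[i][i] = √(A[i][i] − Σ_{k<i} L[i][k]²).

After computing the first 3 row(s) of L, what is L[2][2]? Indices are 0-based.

L[2][2] = 3

Step 1: L[0][0] = √(16) = 4.
  L[1][0] = (-8) / L[0][0] = -2.
Step 2: L[1][1] = √(9) = 3.
  L[2][0] = (-8) / L[0][0] = -2.
  L[2][1] = (9) / L[1][1] = 3.
Step 3: L[2][2] = √(9) = 3.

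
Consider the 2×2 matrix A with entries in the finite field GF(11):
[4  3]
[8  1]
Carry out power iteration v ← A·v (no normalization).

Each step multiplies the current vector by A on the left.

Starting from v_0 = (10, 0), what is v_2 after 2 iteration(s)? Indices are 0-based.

v_2 = (4, 4)

v_0 = (10, 0).
v_1 = A·v_0 = (7, 3).
v_2 = A·v_1 = (4, 4).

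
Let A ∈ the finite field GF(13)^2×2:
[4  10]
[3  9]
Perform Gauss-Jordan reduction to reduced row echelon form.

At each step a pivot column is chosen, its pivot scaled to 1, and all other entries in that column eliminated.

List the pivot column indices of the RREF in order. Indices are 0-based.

step 1: normalize row 0 (÷4) = (1, 9)
  row 1: subtract 3×row0 = (0, 8)
step 2: normalize row 1 (÷8) = (0, 1)
  row 0: subtract 9×row1 = (1, 0)

pivot columns: 0, 1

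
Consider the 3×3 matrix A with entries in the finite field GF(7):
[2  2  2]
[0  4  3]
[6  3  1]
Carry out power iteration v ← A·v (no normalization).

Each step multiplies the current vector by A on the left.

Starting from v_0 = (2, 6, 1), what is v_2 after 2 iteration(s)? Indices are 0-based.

v_0 = (2, 6, 1).
v_1 = A·v_0 = (4, 6, 3).
v_2 = A·v_1 = (5, 5, 3).

v_2 = (5, 5, 3)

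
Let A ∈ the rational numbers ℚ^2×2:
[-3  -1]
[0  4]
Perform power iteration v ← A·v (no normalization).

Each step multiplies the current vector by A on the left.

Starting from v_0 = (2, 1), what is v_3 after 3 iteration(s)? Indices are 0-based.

v_0 = (2, 1).
v_1 = A·v_0 = (-7, 4).
v_2 = A·v_1 = (17, 16).
v_3 = A·v_2 = (-67, 64).

v_3 = (-67, 64)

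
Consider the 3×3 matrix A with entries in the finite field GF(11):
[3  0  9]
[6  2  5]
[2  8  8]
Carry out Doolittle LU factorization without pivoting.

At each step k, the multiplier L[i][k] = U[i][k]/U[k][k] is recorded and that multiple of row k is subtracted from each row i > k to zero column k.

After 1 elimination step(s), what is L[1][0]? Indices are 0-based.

[col 0] pivot 3
  R1 -= 2*R0 → (0, 2, 9)  (L[1][0] := 2)
  R2 -= 8*R0 → (0, 8, 2)  (L[2][0] := 8)

L[1][0] = 2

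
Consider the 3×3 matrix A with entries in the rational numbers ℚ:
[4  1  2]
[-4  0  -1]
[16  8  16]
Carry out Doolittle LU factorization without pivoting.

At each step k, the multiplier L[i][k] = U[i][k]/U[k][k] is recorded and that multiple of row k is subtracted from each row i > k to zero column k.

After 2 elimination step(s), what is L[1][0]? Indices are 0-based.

[col 0] pivot 4
  R1 -= -1*R0 → (0, 1, 1)  (L[1][0] := -1)
  R2 -= 4*R0 → (0, 4, 8)  (L[2][0] := 4)
[col 1] pivot 1
  R2 -= 4*R1 → (0, 0, 4)  (L[2][1] := 4)

L[1][0] = -1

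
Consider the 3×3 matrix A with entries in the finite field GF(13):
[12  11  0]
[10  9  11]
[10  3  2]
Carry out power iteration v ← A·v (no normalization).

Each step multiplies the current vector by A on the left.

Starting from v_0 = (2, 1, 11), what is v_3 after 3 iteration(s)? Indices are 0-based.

v_3 = (1, 0, 10)

v_0 = (2, 1, 11).
v_1 = A·v_0 = (9, 7, 6).
v_2 = A·v_1 = (3, 11, 6).
v_3 = A·v_2 = (1, 0, 10).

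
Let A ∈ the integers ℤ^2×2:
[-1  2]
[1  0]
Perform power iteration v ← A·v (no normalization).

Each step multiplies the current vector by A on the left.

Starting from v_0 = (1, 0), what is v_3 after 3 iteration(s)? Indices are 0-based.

v_3 = (-5, 3)

v_0 = (1, 0).
v_1 = A·v_0 = (-1, 1).
v_2 = A·v_1 = (3, -1).
v_3 = A·v_2 = (-5, 3).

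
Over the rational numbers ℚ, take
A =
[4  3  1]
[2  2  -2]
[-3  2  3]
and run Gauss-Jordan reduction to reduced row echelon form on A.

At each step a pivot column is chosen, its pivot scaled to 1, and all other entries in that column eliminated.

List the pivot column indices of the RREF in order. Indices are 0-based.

pivot columns: 0, 1, 2

step 1: normalize row 0 (÷4) = (1, 3/4, 1/4)
  row 1: subtract 2×row0 = (0, 1/2, -5/2)
  row 2: subtract -3×row0 = (0, 17/4, 15/4)
step 2: normalize row 1 (÷1/2) = (0, 1, -5)
  row 0: subtract 3/4×row1 = (1, 0, 4)
  row 2: subtract 17/4×row1 = (0, 0, 25)
step 3: normalize row 2 (÷25) = (0, 0, 1)
  row 0: subtract 4×row2 = (1, 0, 0)
  row 1: subtract -5×row2 = (0, 1, 0)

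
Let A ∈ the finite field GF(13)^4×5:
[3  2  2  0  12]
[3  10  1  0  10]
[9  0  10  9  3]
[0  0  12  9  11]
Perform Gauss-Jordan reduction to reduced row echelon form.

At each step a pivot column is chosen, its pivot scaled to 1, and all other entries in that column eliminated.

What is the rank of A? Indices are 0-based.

[1] R0 /= 3  ⇒  (1, 5, 5, 0, 4)
     R1 -= 3·R0  ⇒  (0, 8, 12, 0, 11)
     R2 -= 9·R0  ⇒  (0, 7, 4, 9, 6)
[2] R1 /= 8  ⇒  (0, 1, 8, 0, 3)
     R0 -= 5·R1  ⇒  (1, 0, 4, 0, 2)
     R2 -= 7·R1  ⇒  (0, 0, 0, 9, 11)
[3] R2 <-> R3
[3] R2 /= 12  ⇒  (0, 0, 1, 4, 2)
     R0 -= 4·R2  ⇒  (1, 0, 0, 10, 7)
     R1 -= 8·R2  ⇒  (0, 1, 0, 7, 0)
[4] R3 /= 9  ⇒  (0, 0, 0, 1, 7)
     R0 -= 10·R3  ⇒  (1, 0, 0, 0, 2)
     R1 -= 7·R3  ⇒  (0, 1, 0, 0, 3)
     R2 -= 4·R3  ⇒  (0, 0, 1, 0, 0)

rank = 4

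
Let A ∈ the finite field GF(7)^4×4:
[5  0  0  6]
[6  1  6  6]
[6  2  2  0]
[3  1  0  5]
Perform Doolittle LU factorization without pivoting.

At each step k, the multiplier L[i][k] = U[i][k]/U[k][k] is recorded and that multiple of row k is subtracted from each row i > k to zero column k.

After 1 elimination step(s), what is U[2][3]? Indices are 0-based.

U[2][3] = 4

[col 0] pivot 5
  R1 -= 4*R0 → (0, 1, 6, 3)  (L[1][0] := 4)
  R2 -= 4*R0 → (0, 2, 2, 4)  (L[2][0] := 4)
  R3 -= 2*R0 → (0, 1, 0, 0)  (L[3][0] := 2)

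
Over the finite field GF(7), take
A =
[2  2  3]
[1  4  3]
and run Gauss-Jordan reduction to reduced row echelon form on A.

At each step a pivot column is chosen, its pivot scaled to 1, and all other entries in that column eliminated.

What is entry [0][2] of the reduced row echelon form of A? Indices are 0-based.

M[0][2] = 1

pivot(0,0)=2: scale R0 → (1, 1, 5)
  clear (1,0): R1 −= (1)R0 → (0, 3, 5)
pivot(1,1)=3: scale R1 → (0, 1, 4)
  clear (0,1): R0 −= (1)R1 → (1, 0, 1)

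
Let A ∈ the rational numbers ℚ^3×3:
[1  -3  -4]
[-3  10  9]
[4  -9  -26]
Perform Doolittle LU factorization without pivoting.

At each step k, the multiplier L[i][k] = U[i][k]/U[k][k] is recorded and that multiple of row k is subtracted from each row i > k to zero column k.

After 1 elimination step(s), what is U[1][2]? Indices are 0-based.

U[1][2] = -3

[col 0] pivot 1
  R1 -= -3*R0 → (0, 1, -3)  (L[1][0] := -3)
  R2 -= 4*R0 → (0, 3, -10)  (L[2][0] := 4)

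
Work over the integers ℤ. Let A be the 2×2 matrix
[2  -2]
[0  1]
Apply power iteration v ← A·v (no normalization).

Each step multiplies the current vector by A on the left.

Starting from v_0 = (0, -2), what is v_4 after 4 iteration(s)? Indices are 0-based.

v_0 = (0, -2).
v_1 = A·v_0 = (4, -2).
v_2 = A·v_1 = (12, -2).
v_3 = A·v_2 = (28, -2).
v_4 = A·v_3 = (60, -2).

v_4 = (60, -2)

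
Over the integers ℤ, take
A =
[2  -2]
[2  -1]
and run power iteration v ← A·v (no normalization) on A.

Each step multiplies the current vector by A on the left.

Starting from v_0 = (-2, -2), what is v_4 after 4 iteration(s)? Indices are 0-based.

v_4 = (-4, 2)

v_0 = (-2, -2).
v_1 = A·v_0 = (0, -2).
v_2 = A·v_1 = (4, 2).
v_3 = A·v_2 = (4, 6).
v_4 = A·v_3 = (-4, 2).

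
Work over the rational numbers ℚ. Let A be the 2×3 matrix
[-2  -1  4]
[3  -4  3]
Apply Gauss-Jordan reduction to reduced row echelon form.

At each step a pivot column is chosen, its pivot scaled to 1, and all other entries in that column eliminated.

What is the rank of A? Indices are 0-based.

pivot(0,0)=-2: scale R0 → (1, 1/2, -2)
  clear (1,0): R1 −= (3)R0 → (0, -11/2, 9)
pivot(1,1)=-11/2: scale R1 → (0, 1, -18/11)
  clear (0,1): R0 −= (1/2)R1 → (1, 0, -13/11)

rank = 2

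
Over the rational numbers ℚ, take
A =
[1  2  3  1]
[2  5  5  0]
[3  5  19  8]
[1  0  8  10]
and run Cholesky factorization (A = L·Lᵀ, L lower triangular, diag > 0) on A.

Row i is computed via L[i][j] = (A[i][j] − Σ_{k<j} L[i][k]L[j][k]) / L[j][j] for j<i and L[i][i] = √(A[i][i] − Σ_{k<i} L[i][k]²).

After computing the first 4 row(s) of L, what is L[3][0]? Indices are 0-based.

L[3][0] = 1

Step 1: L[0][0] = √(1) = 1.
  L[1][0] = (2) / L[0][0] = 2.
Step 2: L[1][1] = √(1) = 1.
  L[2][0] = (3) / L[0][0] = 3.
  L[2][1] = (-1) / L[1][1] = -1.
Step 3: L[2][2] = √(9) = 3.
  L[3][0] = (1) / L[0][0] = 1.
  L[3][1] = (-2) / L[1][1] = -2.
  L[3][2] = (3) / L[2][2] = 1.
Step 4: L[3][3] = √(4) = 2.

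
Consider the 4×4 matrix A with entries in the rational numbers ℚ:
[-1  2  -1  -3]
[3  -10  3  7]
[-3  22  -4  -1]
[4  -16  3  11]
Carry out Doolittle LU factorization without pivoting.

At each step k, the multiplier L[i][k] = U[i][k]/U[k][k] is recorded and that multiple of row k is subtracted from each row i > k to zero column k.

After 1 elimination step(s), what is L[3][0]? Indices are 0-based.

L[3][0] = -4

Step 1: pivot at (0,0) is -1.
  row1 ← row1 − (-3)·row0  ⇒  L[1][0]=-3, U row1=(0, -4, 0, -2)
  row2 ← row2 − (3)·row0  ⇒  L[2][0]=3, U row2=(0, 16, -1, 8)
  row3 ← row3 − (-4)·row0  ⇒  L[3][0]=-4, U row3=(0, -8, -1, -1)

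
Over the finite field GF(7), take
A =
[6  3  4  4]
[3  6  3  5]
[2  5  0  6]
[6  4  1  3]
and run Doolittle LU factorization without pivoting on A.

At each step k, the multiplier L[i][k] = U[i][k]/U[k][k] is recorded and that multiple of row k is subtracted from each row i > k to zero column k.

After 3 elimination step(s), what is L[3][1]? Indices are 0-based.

k=0: U[0][0]=6
  eliminate (1,0): mult=4, new row 1: (0, 1, 1, 3); set L[1][0]=4
  eliminate (2,0): mult=5, new row 2: (0, 4, 1, 0); set L[2][0]=5
  eliminate (3,0): mult=1, new row 3: (0, 1, 4, 6); set L[3][0]=1
k=1: U[1][1]=1
  eliminate (2,1): mult=4, new row 2: (0, 0, 4, 2); set L[2][1]=4
  eliminate (3,1): mult=1, new row 3: (0, 0, 3, 3); set L[3][1]=1
k=2: U[2][2]=4
  eliminate (3,2): mult=6, new row 3: (0, 0, 0, 5); set L[3][2]=6

L[3][1] = 1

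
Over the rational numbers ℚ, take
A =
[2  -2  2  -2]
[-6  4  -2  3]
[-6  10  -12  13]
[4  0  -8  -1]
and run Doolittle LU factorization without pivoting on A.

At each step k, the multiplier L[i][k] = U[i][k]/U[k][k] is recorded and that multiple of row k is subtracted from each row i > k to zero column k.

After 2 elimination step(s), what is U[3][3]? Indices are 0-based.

U[3][3] = -3

[col 0] pivot 2
  R1 -= -3*R0 → (0, -2, 4, -3)  (L[1][0] := -3)
  R2 -= -3*R0 → (0, 4, -6, 7)  (L[2][0] := -3)
  R3 -= 2*R0 → (0, 4, -12, 3)  (L[3][0] := 2)
[col 1] pivot -2
  R2 -= -2*R1 → (0, 0, 2, 1)  (L[2][1] := -2)
  R3 -= -2*R1 → (0, 0, -4, -3)  (L[3][1] := -2)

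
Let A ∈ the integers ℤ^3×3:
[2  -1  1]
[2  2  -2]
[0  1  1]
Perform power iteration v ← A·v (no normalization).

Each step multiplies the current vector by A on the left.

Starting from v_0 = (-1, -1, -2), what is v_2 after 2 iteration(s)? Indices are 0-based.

v_2 = (-9, 0, -3)

v_0 = (-1, -1, -2).
v_1 = A·v_0 = (-3, 0, -3).
v_2 = A·v_1 = (-9, 0, -3).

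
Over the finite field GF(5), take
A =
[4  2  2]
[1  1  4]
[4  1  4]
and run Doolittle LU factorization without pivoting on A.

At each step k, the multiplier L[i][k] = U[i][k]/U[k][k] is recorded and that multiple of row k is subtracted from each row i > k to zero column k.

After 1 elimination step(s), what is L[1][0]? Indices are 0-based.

Step 1: pivot at (0,0) is 4.
  row1 ← row1 − (4)·row0  ⇒  L[1][0]=4, U row1=(0, 3, 1)
  row2 ← row2 − (1)·row0  ⇒  L[2][0]=1, U row2=(0, 4, 2)

L[1][0] = 4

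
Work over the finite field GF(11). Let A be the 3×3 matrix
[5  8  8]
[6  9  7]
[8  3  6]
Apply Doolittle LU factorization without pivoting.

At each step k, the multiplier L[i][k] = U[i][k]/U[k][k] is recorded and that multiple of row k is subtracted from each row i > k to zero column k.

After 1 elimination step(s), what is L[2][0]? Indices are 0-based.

k=0: U[0][0]=5
  eliminate (1,0): mult=10, new row 1: (0, 6, 4); set L[1][0]=10
  eliminate (2,0): mult=6, new row 2: (0, 10, 2); set L[2][0]=6

L[2][0] = 6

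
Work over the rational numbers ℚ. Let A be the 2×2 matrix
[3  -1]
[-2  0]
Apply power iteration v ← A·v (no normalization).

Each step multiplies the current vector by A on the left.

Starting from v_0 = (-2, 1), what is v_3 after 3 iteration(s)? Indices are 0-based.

v_3 = (-89, 50)

v_0 = (-2, 1).
v_1 = A·v_0 = (-7, 4).
v_2 = A·v_1 = (-25, 14).
v_3 = A·v_2 = (-89, 50).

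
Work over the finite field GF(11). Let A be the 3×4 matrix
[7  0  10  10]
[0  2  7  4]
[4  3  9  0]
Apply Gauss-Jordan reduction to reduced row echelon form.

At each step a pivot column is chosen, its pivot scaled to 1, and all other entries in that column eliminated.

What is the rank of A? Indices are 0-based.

pivot(0,0)=7: scale R0 → (1, 0, 3, 3)
  clear (2,0): R2 −= (4)R0 → (0, 3, 8, 10)
pivot(1,1)=2: scale R1 → (0, 1, 9, 2)
  clear (2,1): R2 −= (3)R1 → (0, 0, 3, 4)
pivot(2,2)=3: scale R2 → (0, 0, 1, 5)
  clear (0,2): R0 −= (3)R2 → (1, 0, 0, 10)
  clear (1,2): R1 −= (9)R2 → (0, 1, 0, 1)

rank = 3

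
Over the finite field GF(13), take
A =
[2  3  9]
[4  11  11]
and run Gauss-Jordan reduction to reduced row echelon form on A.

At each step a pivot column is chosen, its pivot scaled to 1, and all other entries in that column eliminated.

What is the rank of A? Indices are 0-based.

step 1: normalize row 0 (÷2) = (1, 8, 11)
  row 1: subtract 4×row0 = (0, 5, 6)
step 2: normalize row 1 (÷5) = (0, 1, 9)
  row 0: subtract 8×row1 = (1, 0, 4)

rank = 2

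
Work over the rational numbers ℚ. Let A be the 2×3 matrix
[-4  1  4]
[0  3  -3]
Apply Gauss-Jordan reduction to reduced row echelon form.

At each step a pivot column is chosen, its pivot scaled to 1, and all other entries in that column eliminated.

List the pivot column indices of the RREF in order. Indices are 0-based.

pivot columns: 0, 1

[1] R0 /= -4  ⇒  (1, -1/4, -1)
[2] R1 /= 3  ⇒  (0, 1, -1)
     R0 -= -1/4·R1  ⇒  (1, 0, -5/4)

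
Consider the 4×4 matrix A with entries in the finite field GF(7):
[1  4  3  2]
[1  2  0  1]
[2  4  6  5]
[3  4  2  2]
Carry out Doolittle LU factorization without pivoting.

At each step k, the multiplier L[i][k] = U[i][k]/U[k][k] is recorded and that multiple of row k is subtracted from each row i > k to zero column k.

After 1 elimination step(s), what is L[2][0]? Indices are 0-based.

Step 1: pivot at (0,0) is 1.
  row1 ← row1 − (1)·row0  ⇒  L[1][0]=1, U row1=(0, 5, 4, 6)
  row2 ← row2 − (2)·row0  ⇒  L[2][0]=2, U row2=(0, 3, 0, 1)
  row3 ← row3 − (3)·row0  ⇒  L[3][0]=3, U row3=(0, 6, 0, 3)

L[2][0] = 2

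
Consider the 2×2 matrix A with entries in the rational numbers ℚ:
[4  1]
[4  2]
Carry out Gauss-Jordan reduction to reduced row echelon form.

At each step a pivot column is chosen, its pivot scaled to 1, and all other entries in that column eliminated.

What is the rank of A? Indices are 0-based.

rank = 2

pivot(0,0)=4: scale R0 → (1, 1/4)
  clear (1,0): R1 −= (4)R0 → (0, 1)
pivot(1,1)=1: scale R1 → (0, 1)
  clear (0,1): R0 −= (1/4)R1 → (1, 0)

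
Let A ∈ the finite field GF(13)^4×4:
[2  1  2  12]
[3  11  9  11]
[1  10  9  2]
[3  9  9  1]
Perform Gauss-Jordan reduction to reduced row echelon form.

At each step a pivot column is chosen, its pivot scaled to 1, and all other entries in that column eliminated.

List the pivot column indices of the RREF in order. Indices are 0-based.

pivot(0,0)=2: scale R0 → (1, 7, 1, 6)
  clear (1,0): R1 −= (3)R0 → (0, 3, 6, 6)
  clear (2,0): R2 −= (1)R0 → (0, 3, 8, 9)
  clear (3,0): R3 −= (3)R0 → (0, 1, 6, 9)
pivot(1,1)=3: scale R1 → (0, 1, 2, 2)
  clear (0,1): R0 −= (7)R1 → (1, 0, 0, 5)
  clear (2,1): R2 −= (3)R1 → (0, 0, 2, 3)
  clear (3,1): R3 −= (1)R1 → (0, 0, 4, 7)
pivot(2,2)=2: scale R2 → (0, 0, 1, 8)
  clear (1,2): R1 −= (2)R2 → (0, 1, 0, 12)
  clear (3,2): R3 −= (4)R2 → (0, 0, 0, 1)
pivot(3,3)=1: scale R3 → (0, 0, 0, 1)
  clear (0,3): R0 −= (5)R3 → (1, 0, 0, 0)
  clear (1,3): R1 −= (12)R3 → (0, 1, 0, 0)
  clear (2,3): R2 −= (8)R3 → (0, 0, 1, 0)

pivot columns: 0, 1, 2, 3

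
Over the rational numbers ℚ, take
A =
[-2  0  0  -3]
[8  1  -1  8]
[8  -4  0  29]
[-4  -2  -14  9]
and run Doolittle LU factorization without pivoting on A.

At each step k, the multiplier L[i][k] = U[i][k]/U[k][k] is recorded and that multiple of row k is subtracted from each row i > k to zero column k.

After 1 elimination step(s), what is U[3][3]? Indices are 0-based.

U[3][3] = 15

k=0: U[0][0]=-2
  eliminate (1,0): mult=-4, new row 1: (0, 1, -1, -4); set L[1][0]=-4
  eliminate (2,0): mult=-4, new row 2: (0, -4, 0, 17); set L[2][0]=-4
  eliminate (3,0): mult=2, new row 3: (0, -2, -14, 15); set L[3][0]=2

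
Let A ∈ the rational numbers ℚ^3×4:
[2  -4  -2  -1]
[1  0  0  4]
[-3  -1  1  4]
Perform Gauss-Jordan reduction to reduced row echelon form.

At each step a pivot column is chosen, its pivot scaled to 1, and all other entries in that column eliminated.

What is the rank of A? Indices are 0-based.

rank = 3

step 1: normalize row 0 (÷2) = (1, -2, -1, -1/2)
  row 1: subtract 1×row0 = (0, 2, 1, 9/2)
  row 2: subtract -3×row0 = (0, -7, -2, 5/2)
step 2: normalize row 1 (÷2) = (0, 1, 1/2, 9/4)
  row 0: subtract -2×row1 = (1, 0, 0, 4)
  row 2: subtract -7×row1 = (0, 0, 3/2, 73/4)
step 3: normalize row 2 (÷3/2) = (0, 0, 1, 73/6)
  row 1: subtract 1/2×row2 = (0, 1, 0, -23/6)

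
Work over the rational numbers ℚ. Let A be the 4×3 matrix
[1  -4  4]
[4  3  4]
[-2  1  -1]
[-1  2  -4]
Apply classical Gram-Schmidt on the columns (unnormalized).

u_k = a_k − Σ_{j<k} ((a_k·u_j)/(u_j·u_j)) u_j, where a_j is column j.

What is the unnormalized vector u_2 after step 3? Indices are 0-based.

Step 1: u_0 = a_0 = (1, 4, -2, -1).
Step 2: u_1 = a_1 − (2/11)·u_0 = (-46/11, 25/11, 15/11, 24/11).
Step 3: u_2 = a_2 − (13/11)·u_0 − (-195/322)·u_1 = (2/7, 209/322, 705/322, -241/161).

u_2 = (2/7, 209/322, 705/322, -241/161)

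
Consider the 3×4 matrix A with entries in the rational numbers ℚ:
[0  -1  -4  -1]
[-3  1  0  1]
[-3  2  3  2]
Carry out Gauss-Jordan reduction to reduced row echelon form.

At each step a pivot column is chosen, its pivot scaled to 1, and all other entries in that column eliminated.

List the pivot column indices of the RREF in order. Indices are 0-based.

pivot(0,0): swap R0↔R1
pivot(0,0)=-3: scale R0 → (1, -1/3, 0, -1/3)
  clear (2,0): R2 −= (-3)R0 → (0, 1, 3, 1)
pivot(1,1)=-1: scale R1 → (0, 1, 4, 1)
  clear (0,1): R0 −= (-1/3)R1 → (1, 0, 4/3, 0)
  clear (2,1): R2 −= (1)R1 → (0, 0, -1, 0)
pivot(2,2)=-1: scale R2 → (0, 0, 1, 0)
  clear (0,2): R0 −= (4/3)R2 → (1, 0, 0, 0)
  clear (1,2): R1 −= (4)R2 → (0, 1, 0, 1)

pivot columns: 0, 1, 2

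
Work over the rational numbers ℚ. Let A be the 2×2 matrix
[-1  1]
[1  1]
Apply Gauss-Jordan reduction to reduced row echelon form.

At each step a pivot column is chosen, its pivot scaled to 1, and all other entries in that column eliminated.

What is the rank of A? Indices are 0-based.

step 1: normalize row 0 (÷-1) = (1, -1)
  row 1: subtract 1×row0 = (0, 2)
step 2: normalize row 1 (÷2) = (0, 1)
  row 0: subtract -1×row1 = (1, 0)

rank = 2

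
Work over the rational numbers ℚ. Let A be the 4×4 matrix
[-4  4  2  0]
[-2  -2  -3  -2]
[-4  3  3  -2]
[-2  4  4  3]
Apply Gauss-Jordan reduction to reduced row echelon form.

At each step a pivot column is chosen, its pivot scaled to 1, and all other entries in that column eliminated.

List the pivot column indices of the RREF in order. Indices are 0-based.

pivot columns: 0, 1, 2, 3

step 1: normalize row 0 (÷-4) = (1, -1, -1/2, 0)
  row 1: subtract -2×row0 = (0, -4, -4, -2)
  row 2: subtract -4×row0 = (0, -1, 1, -2)
  row 3: subtract -2×row0 = (0, 2, 3, 3)
step 2: normalize row 1 (÷-4) = (0, 1, 1, 1/2)
  row 0: subtract -1×row1 = (1, 0, 1/2, 1/2)
  row 2: subtract -1×row1 = (0, 0, 2, -3/2)
  row 3: subtract 2×row1 = (0, 0, 1, 2)
step 3: normalize row 2 (÷2) = (0, 0, 1, -3/4)
  row 0: subtract 1/2×row2 = (1, 0, 0, 7/8)
  row 1: subtract 1×row2 = (0, 1, 0, 5/4)
  row 3: subtract 1×row2 = (0, 0, 0, 11/4)
step 4: normalize row 3 (÷11/4) = (0, 0, 0, 1)
  row 0: subtract 7/8×row3 = (1, 0, 0, 0)
  row 1: subtract 5/4×row3 = (0, 1, 0, 0)
  row 2: subtract -3/4×row3 = (0, 0, 1, 0)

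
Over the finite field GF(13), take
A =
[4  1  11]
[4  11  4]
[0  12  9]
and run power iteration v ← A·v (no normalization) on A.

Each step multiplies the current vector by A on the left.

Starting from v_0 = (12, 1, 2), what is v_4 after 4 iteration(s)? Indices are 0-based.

v_4 = (3, 6, 6)

v_0 = (12, 1, 2).
v_1 = A·v_0 = (6, 2, 4).
v_2 = A·v_1 = (5, 10, 8).
v_3 = A·v_2 = (1, 6, 10).
v_4 = A·v_3 = (3, 6, 6).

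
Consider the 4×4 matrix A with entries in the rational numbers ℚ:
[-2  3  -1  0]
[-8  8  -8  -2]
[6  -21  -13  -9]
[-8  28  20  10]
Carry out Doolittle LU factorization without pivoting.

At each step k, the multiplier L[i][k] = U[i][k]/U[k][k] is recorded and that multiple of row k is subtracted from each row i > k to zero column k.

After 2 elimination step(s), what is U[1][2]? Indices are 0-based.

k=0: U[0][0]=-2
  eliminate (1,0): mult=4, new row 1: (0, -4, -4, -2); set L[1][0]=4
  eliminate (2,0): mult=-3, new row 2: (0, -12, -16, -9); set L[2][0]=-3
  eliminate (3,0): mult=4, new row 3: (0, 16, 24, 10); set L[3][0]=4
k=1: U[1][1]=-4
  eliminate (2,1): mult=3, new row 2: (0, 0, -4, -3); set L[2][1]=3
  eliminate (3,1): mult=-4, new row 3: (0, 0, 8, 2); set L[3][1]=-4

U[1][2] = -4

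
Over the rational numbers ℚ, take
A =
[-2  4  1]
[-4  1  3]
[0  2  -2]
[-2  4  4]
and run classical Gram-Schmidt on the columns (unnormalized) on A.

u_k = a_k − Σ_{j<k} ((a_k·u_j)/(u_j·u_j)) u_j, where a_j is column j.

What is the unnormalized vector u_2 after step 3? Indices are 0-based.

Step 1: u_0 = a_0 = (-2, -4, 0, -2).
Step 2: u_1 = a_1 − (-5/6)·u_0 = (7/3, -7/3, 2, 7/3).
Step 3: u_2 = a_2 − (-11/12)·u_0 − (2/61)·u_1 = (-111/122, -36/61, -126/61, 255/122).

u_2 = (-111/122, -36/61, -126/61, 255/122)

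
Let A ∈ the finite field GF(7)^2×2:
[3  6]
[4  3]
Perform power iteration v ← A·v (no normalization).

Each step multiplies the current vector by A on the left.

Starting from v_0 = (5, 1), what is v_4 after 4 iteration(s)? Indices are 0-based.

v_4 = (3, 3)

v_0 = (5, 1).
v_1 = A·v_0 = (0, 2).
v_2 = A·v_1 = (5, 6).
v_3 = A·v_2 = (2, 3).
v_4 = A·v_3 = (3, 3).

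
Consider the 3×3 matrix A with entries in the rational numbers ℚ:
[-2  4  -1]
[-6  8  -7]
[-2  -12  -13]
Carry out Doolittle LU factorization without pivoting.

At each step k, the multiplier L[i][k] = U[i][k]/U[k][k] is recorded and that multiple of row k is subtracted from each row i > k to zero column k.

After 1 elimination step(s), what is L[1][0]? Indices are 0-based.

[col 0] pivot -2
  R1 -= 3*R0 → (0, -4, -4)  (L[1][0] := 3)
  R2 -= 1*R0 → (0, -16, -12)  (L[2][0] := 1)

L[1][0] = 3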